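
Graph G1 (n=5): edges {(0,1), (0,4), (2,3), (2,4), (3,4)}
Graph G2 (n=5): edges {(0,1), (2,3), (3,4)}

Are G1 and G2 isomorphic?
No, not isomorphic

The graphs are NOT isomorphic.

Counting edges: G1 has 5 edge(s); G2 has 3 edge(s).
Edge count is an isomorphism invariant (a bijection on vertices induces a bijection on edges), so differing edge counts rule out isomorphism.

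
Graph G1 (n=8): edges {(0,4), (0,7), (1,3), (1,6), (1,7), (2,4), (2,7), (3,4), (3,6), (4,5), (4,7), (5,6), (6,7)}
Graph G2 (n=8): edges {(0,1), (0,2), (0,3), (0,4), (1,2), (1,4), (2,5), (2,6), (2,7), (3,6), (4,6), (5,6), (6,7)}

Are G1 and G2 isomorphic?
Yes, isomorphic

The graphs are isomorphic.
One valid mapping φ: V(G1) → V(G2): 0→5, 1→1, 2→7, 3→4, 4→6, 5→3, 6→0, 7→2

Verify φ preserves adjacency — for each edge of G1, its image is an edge of G2:
  (0,4) → (φ(0),φ(4)) = (5,6) ∈ E(G2) ✓
  (0,7) → (φ(0),φ(7)) = (2,5) ∈ E(G2) ✓
  (1,3) → (φ(1),φ(3)) = (1,4) ∈ E(G2) ✓
  (1,6) → (φ(1),φ(6)) = (0,1) ∈ E(G2) ✓
  (1,7) → (φ(1),φ(7)) = (1,2) ∈ E(G2) ✓
  (2,4) → (φ(2),φ(4)) = (6,7) ∈ E(G2) ✓
  (2,7) → (φ(2),φ(7)) = (2,7) ∈ E(G2) ✓
  (3,4) → (φ(3),φ(4)) = (4,6) ∈ E(G2) ✓
  (3,6) → (φ(3),φ(6)) = (0,4) ∈ E(G2) ✓
  (4,5) → (φ(4),φ(5)) = (3,6) ∈ E(G2) ✓
  (4,7) → (φ(4),φ(7)) = (2,6) ∈ E(G2) ✓
  (5,6) → (φ(5),φ(6)) = (0,3) ∈ E(G2) ✓
  (6,7) → (φ(6),φ(7)) = (0,2) ∈ E(G2) ✓
All 13 edges of G1 map to edges of G2, and |E(G1)| = |E(G2)| = 13, so φ is a bijection on edges as well as vertices. Hence G1 ≅ G2.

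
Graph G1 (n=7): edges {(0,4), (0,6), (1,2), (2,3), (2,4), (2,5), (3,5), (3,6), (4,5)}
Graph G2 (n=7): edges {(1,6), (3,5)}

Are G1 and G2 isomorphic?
No, not isomorphic

The graphs are NOT isomorphic.

Connected components of G1: 1 component(s) with vertex sets [[0, 1, 2, 3, 4, 5, 6]], sizes [7].
Connected components of G2: 5 component(s) with vertex sets [[0], [2], [4], [1, 6], [3, 5]], sizes [1, 1, 1, 2, 2].
The number of connected components (and the multiset of component sizes) is an isomorphism invariant — an isomorphism maps each component of G1 bijectively onto a component of G2. Since G1 has 1 component(s) and G2 has 5, they cannot be isomorphic.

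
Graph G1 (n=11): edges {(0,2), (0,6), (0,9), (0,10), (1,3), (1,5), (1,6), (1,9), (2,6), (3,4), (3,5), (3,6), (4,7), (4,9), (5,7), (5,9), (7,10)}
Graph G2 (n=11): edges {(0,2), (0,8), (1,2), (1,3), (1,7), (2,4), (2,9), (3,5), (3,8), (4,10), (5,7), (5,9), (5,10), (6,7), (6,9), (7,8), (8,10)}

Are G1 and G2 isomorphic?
No, not isomorphic

The graphs are NOT isomorphic.

Connected components of G1: 2 component(s) with vertex sets [[8], [0, 1, 2, 3, 4, 5, 6, 7, 9, 10]], sizes [1, 10].
Connected components of G2: 1 component(s) with vertex sets [[0, 1, 2, 3, 4, 5, 6, 7, 8, 9, 10]], sizes [11].
The number of connected components (and the multiset of component sizes) is an isomorphism invariant — an isomorphism maps each component of G1 bijectively onto a component of G2. Since G1 has 2 component(s) and G2 has 1, they cannot be isomorphic.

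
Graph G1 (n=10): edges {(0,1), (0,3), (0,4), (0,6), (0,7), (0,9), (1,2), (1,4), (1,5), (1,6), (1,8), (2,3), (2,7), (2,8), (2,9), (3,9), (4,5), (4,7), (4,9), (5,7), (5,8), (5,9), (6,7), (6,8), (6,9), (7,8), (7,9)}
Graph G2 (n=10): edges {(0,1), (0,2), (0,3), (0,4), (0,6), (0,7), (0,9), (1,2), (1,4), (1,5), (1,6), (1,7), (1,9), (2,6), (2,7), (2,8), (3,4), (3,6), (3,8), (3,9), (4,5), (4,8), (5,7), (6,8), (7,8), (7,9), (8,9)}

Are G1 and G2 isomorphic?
Yes, isomorphic

The graphs are isomorphic.
One valid mapping φ: V(G1) → V(G2): 0→7, 1→8, 2→4, 3→5, 4→2, 5→6, 6→9, 7→0, 8→3, 9→1

Verify φ preserves adjacency — for each edge of G1, its image is an edge of G2:
  (0,1) → (φ(0),φ(1)) = (7,8) ∈ E(G2) ✓
  (0,3) → (φ(0),φ(3)) = (5,7) ∈ E(G2) ✓
  (0,4) → (φ(0),φ(4)) = (2,7) ∈ E(G2) ✓
  (0,6) → (φ(0),φ(6)) = (7,9) ∈ E(G2) ✓
  (0,7) → (φ(0),φ(7)) = (0,7) ∈ E(G2) ✓
  (0,9) → (φ(0),φ(9)) = (1,7) ∈ E(G2) ✓
  (1,2) → (φ(1),φ(2)) = (4,8) ∈ E(G2) ✓
  (1,4) → (φ(1),φ(4)) = (2,8) ∈ E(G2) ✓
  (1,5) → (φ(1),φ(5)) = (6,8) ∈ E(G2) ✓
  (1,6) → (φ(1),φ(6)) = (8,9) ∈ E(G2) ✓
  (1,8) → (φ(1),φ(8)) = (3,8) ∈ E(G2) ✓
  (2,3) → (φ(2),φ(3)) = (4,5) ∈ E(G2) ✓
  (2,7) → (φ(2),φ(7)) = (0,4) ∈ E(G2) ✓
  (2,8) → (φ(2),φ(8)) = (3,4) ∈ E(G2) ✓
  (2,9) → (φ(2),φ(9)) = (1,4) ∈ E(G2) ✓
  (3,9) → (φ(3),φ(9)) = (1,5) ∈ E(G2) ✓
  (4,5) → (φ(4),φ(5)) = (2,6) ∈ E(G2) ✓
  (4,7) → (φ(4),φ(7)) = (0,2) ∈ E(G2) ✓
  (4,9) → (φ(4),φ(9)) = (1,2) ∈ E(G2) ✓
  (5,7) → (φ(5),φ(7)) = (0,6) ∈ E(G2) ✓
  (5,8) → (φ(5),φ(8)) = (3,6) ∈ E(G2) ✓
  (5,9) → (φ(5),φ(9)) = (1,6) ∈ E(G2) ✓
  (6,7) → (φ(6),φ(7)) = (0,9) ∈ E(G2) ✓
  (6,8) → (φ(6),φ(8)) = (3,9) ∈ E(G2) ✓
  (6,9) → (φ(6),φ(9)) = (1,9) ∈ E(G2) ✓
  (7,8) → (φ(7),φ(8)) = (0,3) ∈ E(G2) ✓
  (7,9) → (φ(7),φ(9)) = (0,1) ∈ E(G2) ✓
All 27 edges of G1 map to edges of G2, and |E(G1)| = |E(G2)| = 27, so φ is a bijection on edges as well as vertices. Hence G1 ≅ G2.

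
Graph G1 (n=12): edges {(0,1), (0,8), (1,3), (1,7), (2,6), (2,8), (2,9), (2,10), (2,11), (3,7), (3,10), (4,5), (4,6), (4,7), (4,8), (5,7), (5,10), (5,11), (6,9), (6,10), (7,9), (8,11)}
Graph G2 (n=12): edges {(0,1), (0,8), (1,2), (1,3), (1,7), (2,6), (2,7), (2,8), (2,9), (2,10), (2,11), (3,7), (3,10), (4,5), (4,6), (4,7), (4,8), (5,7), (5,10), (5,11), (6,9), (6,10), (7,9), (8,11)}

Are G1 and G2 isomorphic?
No, not isomorphic

The graphs are NOT isomorphic.

Counting edges: G1 has 22 edge(s); G2 has 24 edge(s).
Edge count is an isomorphism invariant (a bijection on vertices induces a bijection on edges), so differing edge counts rule out isomorphism.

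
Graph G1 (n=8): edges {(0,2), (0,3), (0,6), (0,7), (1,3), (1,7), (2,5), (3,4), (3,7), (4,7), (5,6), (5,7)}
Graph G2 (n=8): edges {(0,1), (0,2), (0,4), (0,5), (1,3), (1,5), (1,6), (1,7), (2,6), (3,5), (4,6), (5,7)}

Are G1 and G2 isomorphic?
Yes, isomorphic

The graphs are isomorphic.
One valid mapping φ: V(G1) → V(G2): 0→0, 1→7, 2→2, 3→5, 4→3, 5→6, 6→4, 7→1

Verify φ preserves adjacency — for each edge of G1, its image is an edge of G2:
  (0,2) → (φ(0),φ(2)) = (0,2) ∈ E(G2) ✓
  (0,3) → (φ(0),φ(3)) = (0,5) ∈ E(G2) ✓
  (0,6) → (φ(0),φ(6)) = (0,4) ∈ E(G2) ✓
  (0,7) → (φ(0),φ(7)) = (0,1) ∈ E(G2) ✓
  (1,3) → (φ(1),φ(3)) = (5,7) ∈ E(G2) ✓
  (1,7) → (φ(1),φ(7)) = (1,7) ∈ E(G2) ✓
  (2,5) → (φ(2),φ(5)) = (2,6) ∈ E(G2) ✓
  (3,4) → (φ(3),φ(4)) = (3,5) ∈ E(G2) ✓
  (3,7) → (φ(3),φ(7)) = (1,5) ∈ E(G2) ✓
  (4,7) → (φ(4),φ(7)) = (1,3) ∈ E(G2) ✓
  (5,6) → (φ(5),φ(6)) = (4,6) ∈ E(G2) ✓
  (5,7) → (φ(5),φ(7)) = (1,6) ∈ E(G2) ✓
All 12 edges of G1 map to edges of G2, and |E(G1)| = |E(G2)| = 12, so φ is a bijection on edges as well as vertices. Hence G1 ≅ G2.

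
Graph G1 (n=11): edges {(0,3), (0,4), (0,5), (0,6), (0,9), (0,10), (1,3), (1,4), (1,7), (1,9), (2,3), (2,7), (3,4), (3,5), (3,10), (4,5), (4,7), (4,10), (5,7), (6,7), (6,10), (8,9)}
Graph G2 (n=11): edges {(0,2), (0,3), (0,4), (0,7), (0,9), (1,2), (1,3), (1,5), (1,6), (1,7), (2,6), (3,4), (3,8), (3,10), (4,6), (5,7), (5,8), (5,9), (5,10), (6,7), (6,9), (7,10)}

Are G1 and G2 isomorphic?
No, not isomorphic

The graphs are NOT isomorphic.

Counting triangles (3-cliques): G1 has 11, G2 has 5.
Triangle count is an isomorphism invariant, so differing triangle counts rule out isomorphism.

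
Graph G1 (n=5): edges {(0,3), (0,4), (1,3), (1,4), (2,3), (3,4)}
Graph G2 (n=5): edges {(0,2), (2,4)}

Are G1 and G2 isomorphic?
No, not isomorphic

The graphs are NOT isomorphic.

Counting triangles (3-cliques): G1 has 2, G2 has 0.
Triangle count is an isomorphism invariant, so differing triangle counts rule out isomorphism.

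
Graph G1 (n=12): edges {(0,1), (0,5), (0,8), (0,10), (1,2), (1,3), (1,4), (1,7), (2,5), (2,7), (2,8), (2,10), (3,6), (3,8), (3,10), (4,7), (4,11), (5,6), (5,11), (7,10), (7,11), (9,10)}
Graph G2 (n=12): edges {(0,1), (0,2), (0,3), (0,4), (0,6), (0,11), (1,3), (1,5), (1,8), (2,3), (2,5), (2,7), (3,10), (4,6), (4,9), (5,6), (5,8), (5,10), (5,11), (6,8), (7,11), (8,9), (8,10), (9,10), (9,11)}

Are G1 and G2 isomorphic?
No, not isomorphic

The graphs are NOT isomorphic.

Degrees in G1: deg(0)=4, deg(1)=5, deg(2)=5, deg(3)=4, deg(4)=3, deg(5)=4, deg(6)=2, deg(7)=5, deg(8)=3, deg(9)=1, deg(10)=5, deg(11)=3.
Sorted degree sequence of G1: [5, 5, 5, 5, 4, 4, 4, 3, 3, 3, 2, 1].
Degrees in G2: deg(0)=6, deg(1)=4, deg(2)=4, deg(3)=4, deg(4)=3, deg(5)=6, deg(6)=4, deg(7)=2, deg(8)=5, deg(9)=4, deg(10)=4, deg(11)=4.
Sorted degree sequence of G2: [6, 6, 5, 4, 4, 4, 4, 4, 4, 4, 3, 2].
The (sorted) degree sequence is an isomorphism invariant, so since G1 and G2 have different degree sequences they cannot be isomorphic.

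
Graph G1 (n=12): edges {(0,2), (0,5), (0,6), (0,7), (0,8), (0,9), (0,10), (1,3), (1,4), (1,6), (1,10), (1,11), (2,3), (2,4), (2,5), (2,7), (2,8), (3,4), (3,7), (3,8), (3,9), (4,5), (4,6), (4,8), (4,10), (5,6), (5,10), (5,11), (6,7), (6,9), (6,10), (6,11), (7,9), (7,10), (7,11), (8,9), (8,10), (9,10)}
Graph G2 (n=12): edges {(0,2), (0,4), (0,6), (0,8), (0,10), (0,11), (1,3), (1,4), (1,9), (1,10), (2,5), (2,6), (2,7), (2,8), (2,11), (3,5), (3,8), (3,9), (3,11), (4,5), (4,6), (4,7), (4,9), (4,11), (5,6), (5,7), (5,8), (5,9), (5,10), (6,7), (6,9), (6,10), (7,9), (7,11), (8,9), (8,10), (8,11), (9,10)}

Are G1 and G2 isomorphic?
Yes, isomorphic

The graphs are isomorphic.
One valid mapping φ: V(G1) → V(G2): 0→6, 1→3, 2→0, 3→11, 4→8, 5→10, 6→9, 7→4, 8→2, 9→7, 10→5, 11→1

Verify φ preserves adjacency — for each edge of G1, its image is an edge of G2:
  (0,2) → (φ(0),φ(2)) = (0,6) ∈ E(G2) ✓
  (0,5) → (φ(0),φ(5)) = (6,10) ∈ E(G2) ✓
  (0,6) → (φ(0),φ(6)) = (6,9) ∈ E(G2) ✓
  (0,7) → (φ(0),φ(7)) = (4,6) ∈ E(G2) ✓
  (0,8) → (φ(0),φ(8)) = (2,6) ∈ E(G2) ✓
  (0,9) → (φ(0),φ(9)) = (6,7) ∈ E(G2) ✓
  (0,10) → (φ(0),φ(10)) = (5,6) ∈ E(G2) ✓
  (1,3) → (φ(1),φ(3)) = (3,11) ∈ E(G2) ✓
  (1,4) → (φ(1),φ(4)) = (3,8) ∈ E(G2) ✓
  (1,6) → (φ(1),φ(6)) = (3,9) ∈ E(G2) ✓
  (1,10) → (φ(1),φ(10)) = (3,5) ∈ E(G2) ✓
  (1,11) → (φ(1),φ(11)) = (1,3) ∈ E(G2) ✓
  (2,3) → (φ(2),φ(3)) = (0,11) ∈ E(G2) ✓
  (2,4) → (φ(2),φ(4)) = (0,8) ∈ E(G2) ✓
  (2,5) → (φ(2),φ(5)) = (0,10) ∈ E(G2) ✓
  (2,7) → (φ(2),φ(7)) = (0,4) ∈ E(G2) ✓
  (2,8) → (φ(2),φ(8)) = (0,2) ∈ E(G2) ✓
  (3,4) → (φ(3),φ(4)) = (8,11) ∈ E(G2) ✓
  (3,7) → (φ(3),φ(7)) = (4,11) ∈ E(G2) ✓
  (3,8) → (φ(3),φ(8)) = (2,11) ∈ E(G2) ✓
  (3,9) → (φ(3),φ(9)) = (7,11) ∈ E(G2) ✓
  (4,5) → (φ(4),φ(5)) = (8,10) ∈ E(G2) ✓
  (4,6) → (φ(4),φ(6)) = (8,9) ∈ E(G2) ✓
  (4,8) → (φ(4),φ(8)) = (2,8) ∈ E(G2) ✓
  (4,10) → (φ(4),φ(10)) = (5,8) ∈ E(G2) ✓
  (5,6) → (φ(5),φ(6)) = (9,10) ∈ E(G2) ✓
  (5,10) → (φ(5),φ(10)) = (5,10) ∈ E(G2) ✓
  (5,11) → (φ(5),φ(11)) = (1,10) ∈ E(G2) ✓
  (6,7) → (φ(6),φ(7)) = (4,9) ∈ E(G2) ✓
  (6,9) → (φ(6),φ(9)) = (7,9) ∈ E(G2) ✓
  (6,10) → (φ(6),φ(10)) = (5,9) ∈ E(G2) ✓
  (6,11) → (φ(6),φ(11)) = (1,9) ∈ E(G2) ✓
  (7,9) → (φ(7),φ(9)) = (4,7) ∈ E(G2) ✓
  (7,10) → (φ(7),φ(10)) = (4,5) ∈ E(G2) ✓
  (7,11) → (φ(7),φ(11)) = (1,4) ∈ E(G2) ✓
  (8,9) → (φ(8),φ(9)) = (2,7) ∈ E(G2) ✓
  (8,10) → (φ(8),φ(10)) = (2,5) ∈ E(G2) ✓
  (9,10) → (φ(9),φ(10)) = (5,7) ∈ E(G2) ✓
All 38 edges of G1 map to edges of G2, and |E(G1)| = |E(G2)| = 38, so φ is a bijection on edges as well as vertices. Hence G1 ≅ G2.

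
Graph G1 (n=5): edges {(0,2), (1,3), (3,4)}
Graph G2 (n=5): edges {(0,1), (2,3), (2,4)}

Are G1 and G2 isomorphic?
Yes, isomorphic

The graphs are isomorphic.
One valid mapping φ: V(G1) → V(G2): 0→1, 1→4, 2→0, 3→2, 4→3

Verify φ preserves adjacency — for each edge of G1, its image is an edge of G2:
  (0,2) → (φ(0),φ(2)) = (0,1) ∈ E(G2) ✓
  (1,3) → (φ(1),φ(3)) = (2,4) ∈ E(G2) ✓
  (3,4) → (φ(3),φ(4)) = (2,3) ∈ E(G2) ✓
All 3 edges of G1 map to edges of G2, and |E(G1)| = |E(G2)| = 3, so φ is a bijection on edges as well as vertices. Hence G1 ≅ G2.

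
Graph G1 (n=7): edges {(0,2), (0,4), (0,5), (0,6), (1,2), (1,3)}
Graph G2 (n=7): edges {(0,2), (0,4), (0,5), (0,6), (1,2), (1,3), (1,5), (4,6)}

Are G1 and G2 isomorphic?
No, not isomorphic

The graphs are NOT isomorphic.

Counting edges: G1 has 6 edge(s); G2 has 8 edge(s).
Edge count is an isomorphism invariant (a bijection on vertices induces a bijection on edges), so differing edge counts rule out isomorphism.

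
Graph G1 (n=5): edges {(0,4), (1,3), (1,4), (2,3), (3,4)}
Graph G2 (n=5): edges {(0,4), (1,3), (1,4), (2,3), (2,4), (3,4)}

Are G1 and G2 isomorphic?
No, not isomorphic

The graphs are NOT isomorphic.

Counting edges: G1 has 5 edge(s); G2 has 6 edge(s).
Edge count is an isomorphism invariant (a bijection on vertices induces a bijection on edges), so differing edge counts rule out isomorphism.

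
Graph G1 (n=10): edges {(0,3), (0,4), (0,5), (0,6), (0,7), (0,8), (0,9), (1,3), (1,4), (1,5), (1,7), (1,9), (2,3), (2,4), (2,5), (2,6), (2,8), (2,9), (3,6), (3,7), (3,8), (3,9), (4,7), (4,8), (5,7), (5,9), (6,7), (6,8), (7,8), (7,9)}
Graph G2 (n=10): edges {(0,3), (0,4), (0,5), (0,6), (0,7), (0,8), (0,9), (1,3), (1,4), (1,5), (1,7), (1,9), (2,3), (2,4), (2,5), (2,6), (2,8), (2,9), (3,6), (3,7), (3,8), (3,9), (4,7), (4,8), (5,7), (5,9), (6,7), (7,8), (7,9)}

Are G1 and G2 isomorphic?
No, not isomorphic

The graphs are NOT isomorphic.

Counting edges: G1 has 30 edge(s); G2 has 29 edge(s).
Edge count is an isomorphism invariant (a bijection on vertices induces a bijection on edges), so differing edge counts rule out isomorphism.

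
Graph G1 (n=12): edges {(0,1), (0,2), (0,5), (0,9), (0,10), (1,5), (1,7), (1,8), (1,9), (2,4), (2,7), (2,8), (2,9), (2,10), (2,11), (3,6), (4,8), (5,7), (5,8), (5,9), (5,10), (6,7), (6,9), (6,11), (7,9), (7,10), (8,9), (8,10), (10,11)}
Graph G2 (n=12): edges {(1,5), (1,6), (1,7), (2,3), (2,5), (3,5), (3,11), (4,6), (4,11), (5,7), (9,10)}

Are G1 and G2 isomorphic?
No, not isomorphic

The graphs are NOT isomorphic.

Connected components of G1: 1 component(s) with vertex sets [[0, 1, 2, 3, 4, 5, 6, 7, 8, 9, 10, 11]], sizes [12].
Connected components of G2: 4 component(s) with vertex sets [[0], [8], [9, 10], [1, 2, 3, 4, 5, 6, 7, 11]], sizes [1, 1, 2, 8].
The number of connected components (and the multiset of component sizes) is an isomorphism invariant — an isomorphism maps each component of G1 bijectively onto a component of G2. Since G1 has 1 component(s) and G2 has 4, they cannot be isomorphic.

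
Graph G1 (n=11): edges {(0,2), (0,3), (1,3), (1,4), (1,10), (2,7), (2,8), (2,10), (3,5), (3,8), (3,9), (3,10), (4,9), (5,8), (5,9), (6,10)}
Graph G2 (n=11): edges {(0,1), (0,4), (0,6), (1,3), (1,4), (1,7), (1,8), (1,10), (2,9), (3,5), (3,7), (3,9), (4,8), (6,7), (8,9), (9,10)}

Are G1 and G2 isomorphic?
Yes, isomorphic

The graphs are isomorphic.
One valid mapping φ: V(G1) → V(G2): 0→10, 1→7, 2→9, 3→1, 4→6, 5→4, 6→5, 7→2, 8→8, 9→0, 10→3

Verify φ preserves adjacency — for each edge of G1, its image is an edge of G2:
  (0,2) → (φ(0),φ(2)) = (9,10) ∈ E(G2) ✓
  (0,3) → (φ(0),φ(3)) = (1,10) ∈ E(G2) ✓
  (1,3) → (φ(1),φ(3)) = (1,7) ∈ E(G2) ✓
  (1,4) → (φ(1),φ(4)) = (6,7) ∈ E(G2) ✓
  (1,10) → (φ(1),φ(10)) = (3,7) ∈ E(G2) ✓
  (2,7) → (φ(2),φ(7)) = (2,9) ∈ E(G2) ✓
  (2,8) → (φ(2),φ(8)) = (8,9) ∈ E(G2) ✓
  (2,10) → (φ(2),φ(10)) = (3,9) ∈ E(G2) ✓
  (3,5) → (φ(3),φ(5)) = (1,4) ∈ E(G2) ✓
  (3,8) → (φ(3),φ(8)) = (1,8) ∈ E(G2) ✓
  (3,9) → (φ(3),φ(9)) = (0,1) ∈ E(G2) ✓
  (3,10) → (φ(3),φ(10)) = (1,3) ∈ E(G2) ✓
  (4,9) → (φ(4),φ(9)) = (0,6) ∈ E(G2) ✓
  (5,8) → (φ(5),φ(8)) = (4,8) ∈ E(G2) ✓
  (5,9) → (φ(5),φ(9)) = (0,4) ∈ E(G2) ✓
  (6,10) → (φ(6),φ(10)) = (3,5) ∈ E(G2) ✓
All 16 edges of G1 map to edges of G2, and |E(G1)| = |E(G2)| = 16, so φ is a bijection on edges as well as vertices. Hence G1 ≅ G2.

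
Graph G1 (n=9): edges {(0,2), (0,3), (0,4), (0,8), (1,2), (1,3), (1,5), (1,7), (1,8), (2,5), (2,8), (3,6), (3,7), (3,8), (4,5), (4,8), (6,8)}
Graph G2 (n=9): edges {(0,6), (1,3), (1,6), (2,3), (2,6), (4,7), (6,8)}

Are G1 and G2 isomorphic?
No, not isomorphic

The graphs are NOT isomorphic.

Connected components of G1: 1 component(s) with vertex sets [[0, 1, 2, 3, 4, 5, 6, 7, 8]], sizes [9].
Connected components of G2: 3 component(s) with vertex sets [[5], [4, 7], [0, 1, 2, 3, 6, 8]], sizes [1, 2, 6].
The number of connected components (and the multiset of component sizes) is an isomorphism invariant — an isomorphism maps each component of G1 bijectively onto a component of G2. Since G1 has 1 component(s) and G2 has 3, they cannot be isomorphic.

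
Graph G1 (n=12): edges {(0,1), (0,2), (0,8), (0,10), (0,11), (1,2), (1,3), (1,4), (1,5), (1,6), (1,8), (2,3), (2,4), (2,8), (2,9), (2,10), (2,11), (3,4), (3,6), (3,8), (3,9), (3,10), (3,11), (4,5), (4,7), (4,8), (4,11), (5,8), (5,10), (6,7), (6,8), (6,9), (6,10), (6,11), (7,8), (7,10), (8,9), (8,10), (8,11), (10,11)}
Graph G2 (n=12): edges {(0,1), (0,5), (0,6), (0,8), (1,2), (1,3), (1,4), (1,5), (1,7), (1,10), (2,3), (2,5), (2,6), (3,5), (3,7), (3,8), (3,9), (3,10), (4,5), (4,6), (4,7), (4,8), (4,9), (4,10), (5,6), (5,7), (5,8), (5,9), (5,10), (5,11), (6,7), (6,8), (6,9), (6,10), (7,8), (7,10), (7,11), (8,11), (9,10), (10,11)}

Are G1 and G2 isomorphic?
Yes, isomorphic

The graphs are isomorphic.
One valid mapping φ: V(G1) → V(G2): 0→9, 1→3, 2→10, 3→7, 4→1, 5→2, 6→8, 7→0, 8→5, 9→11, 10→6, 11→4

Verify φ preserves adjacency — for each edge of G1, its image is an edge of G2:
  (0,1) → (φ(0),φ(1)) = (3,9) ∈ E(G2) ✓
  (0,2) → (φ(0),φ(2)) = (9,10) ∈ E(G2) ✓
  (0,8) → (φ(0),φ(8)) = (5,9) ∈ E(G2) ✓
  (0,10) → (φ(0),φ(10)) = (6,9) ∈ E(G2) ✓
  (0,11) → (φ(0),φ(11)) = (4,9) ∈ E(G2) ✓
  (1,2) → (φ(1),φ(2)) = (3,10) ∈ E(G2) ✓
  (1,3) → (φ(1),φ(3)) = (3,7) ∈ E(G2) ✓
  (1,4) → (φ(1),φ(4)) = (1,3) ∈ E(G2) ✓
  (1,5) → (φ(1),φ(5)) = (2,3) ∈ E(G2) ✓
  (1,6) → (φ(1),φ(6)) = (3,8) ∈ E(G2) ✓
  (1,8) → (φ(1),φ(8)) = (3,5) ∈ E(G2) ✓
  (2,3) → (φ(2),φ(3)) = (7,10) ∈ E(G2) ✓
  (2,4) → (φ(2),φ(4)) = (1,10) ∈ E(G2) ✓
  (2,8) → (φ(2),φ(8)) = (5,10) ∈ E(G2) ✓
  (2,9) → (φ(2),φ(9)) = (10,11) ∈ E(G2) ✓
  (2,10) → (φ(2),φ(10)) = (6,10) ∈ E(G2) ✓
  (2,11) → (φ(2),φ(11)) = (4,10) ∈ E(G2) ✓
  (3,4) → (φ(3),φ(4)) = (1,7) ∈ E(G2) ✓
  (3,6) → (φ(3),φ(6)) = (7,8) ∈ E(G2) ✓
  (3,8) → (φ(3),φ(8)) = (5,7) ∈ E(G2) ✓
  (3,9) → (φ(3),φ(9)) = (7,11) ∈ E(G2) ✓
  (3,10) → (φ(3),φ(10)) = (6,7) ∈ E(G2) ✓
  (3,11) → (φ(3),φ(11)) = (4,7) ∈ E(G2) ✓
  (4,5) → (φ(4),φ(5)) = (1,2) ∈ E(G2) ✓
  (4,7) → (φ(4),φ(7)) = (0,1) ∈ E(G2) ✓
  (4,8) → (φ(4),φ(8)) = (1,5) ∈ E(G2) ✓
  (4,11) → (φ(4),φ(11)) = (1,4) ∈ E(G2) ✓
  (5,8) → (φ(5),φ(8)) = (2,5) ∈ E(G2) ✓
  (5,10) → (φ(5),φ(10)) = (2,6) ∈ E(G2) ✓
  (6,7) → (φ(6),φ(7)) = (0,8) ∈ E(G2) ✓
  (6,8) → (φ(6),φ(8)) = (5,8) ∈ E(G2) ✓
  (6,9) → (φ(6),φ(9)) = (8,11) ∈ E(G2) ✓
  (6,10) → (φ(6),φ(10)) = (6,8) ∈ E(G2) ✓
  (6,11) → (φ(6),φ(11)) = (4,8) ∈ E(G2) ✓
  (7,8) → (φ(7),φ(8)) = (0,5) ∈ E(G2) ✓
  (7,10) → (φ(7),φ(10)) = (0,6) ∈ E(G2) ✓
  (8,9) → (φ(8),φ(9)) = (5,11) ∈ E(G2) ✓
  (8,10) → (φ(8),φ(10)) = (5,6) ∈ E(G2) ✓
  (8,11) → (φ(8),φ(11)) = (4,5) ∈ E(G2) ✓
  (10,11) → (φ(10),φ(11)) = (4,6) ∈ E(G2) ✓
All 40 edges of G1 map to edges of G2, and |E(G1)| = |E(G2)| = 40, so φ is a bijection on edges as well as vertices. Hence G1 ≅ G2.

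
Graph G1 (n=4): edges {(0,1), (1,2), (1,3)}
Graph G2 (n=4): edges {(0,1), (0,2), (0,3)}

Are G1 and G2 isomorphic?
Yes, isomorphic

The graphs are isomorphic.
One valid mapping φ: V(G1) → V(G2): 0→3, 1→0, 2→1, 3→2

Verify φ preserves adjacency — for each edge of G1, its image is an edge of G2:
  (0,1) → (φ(0),φ(1)) = (0,3) ∈ E(G2) ✓
  (1,2) → (φ(1),φ(2)) = (0,1) ∈ E(G2) ✓
  (1,3) → (φ(1),φ(3)) = (0,2) ∈ E(G2) ✓
All 3 edges of G1 map to edges of G2, and |E(G1)| = |E(G2)| = 3, so φ is a bijection on edges as well as vertices. Hence G1 ≅ G2.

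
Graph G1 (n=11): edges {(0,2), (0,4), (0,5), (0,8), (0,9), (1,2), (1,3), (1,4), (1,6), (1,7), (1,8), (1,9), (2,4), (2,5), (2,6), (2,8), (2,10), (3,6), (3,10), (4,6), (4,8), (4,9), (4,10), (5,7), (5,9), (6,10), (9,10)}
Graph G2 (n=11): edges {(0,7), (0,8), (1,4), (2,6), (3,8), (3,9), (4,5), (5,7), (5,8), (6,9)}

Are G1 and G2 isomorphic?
No, not isomorphic

The graphs are NOT isomorphic.

Connected components of G1: 1 component(s) with vertex sets [[0, 1, 2, 3, 4, 5, 6, 7, 8, 9, 10]], sizes [11].
Connected components of G2: 2 component(s) with vertex sets [[10], [0, 1, 2, 3, 4, 5, 6, 7, 8, 9]], sizes [1, 10].
The number of connected components (and the multiset of component sizes) is an isomorphism invariant — an isomorphism maps each component of G1 bijectively onto a component of G2. Since G1 has 1 component(s) and G2 has 2, they cannot be isomorphic.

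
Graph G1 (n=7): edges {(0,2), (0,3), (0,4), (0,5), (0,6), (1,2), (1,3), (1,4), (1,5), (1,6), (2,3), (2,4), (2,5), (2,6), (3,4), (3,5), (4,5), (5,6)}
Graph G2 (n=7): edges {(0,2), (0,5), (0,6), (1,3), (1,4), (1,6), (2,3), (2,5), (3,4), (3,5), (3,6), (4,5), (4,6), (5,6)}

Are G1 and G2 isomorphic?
No, not isomorphic

The graphs are NOT isomorphic.

Counting triangles (3-cliques): G1 has 21, G2 has 10.
Triangle count is an isomorphism invariant, so differing triangle counts rule out isomorphism.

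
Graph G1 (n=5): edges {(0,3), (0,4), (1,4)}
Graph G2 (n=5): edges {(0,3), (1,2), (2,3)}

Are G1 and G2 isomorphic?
Yes, isomorphic

The graphs are isomorphic.
One valid mapping φ: V(G1) → V(G2): 0→2, 1→0, 2→4, 3→1, 4→3

Verify φ preserves adjacency — for each edge of G1, its image is an edge of G2:
  (0,3) → (φ(0),φ(3)) = (1,2) ∈ E(G2) ✓
  (0,4) → (φ(0),φ(4)) = (2,3) ∈ E(G2) ✓
  (1,4) → (φ(1),φ(4)) = (0,3) ∈ E(G2) ✓
All 3 edges of G1 map to edges of G2, and |E(G1)| = |E(G2)| = 3, so φ is a bijection on edges as well as vertices. Hence G1 ≅ G2.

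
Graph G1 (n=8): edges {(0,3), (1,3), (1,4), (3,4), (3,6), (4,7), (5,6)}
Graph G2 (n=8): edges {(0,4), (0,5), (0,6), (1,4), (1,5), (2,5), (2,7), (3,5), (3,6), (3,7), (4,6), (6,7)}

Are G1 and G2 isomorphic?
No, not isomorphic

The graphs are NOT isomorphic.

Counting triangles (3-cliques): G1 has 1, G2 has 2.
Triangle count is an isomorphism invariant, so differing triangle counts rule out isomorphism.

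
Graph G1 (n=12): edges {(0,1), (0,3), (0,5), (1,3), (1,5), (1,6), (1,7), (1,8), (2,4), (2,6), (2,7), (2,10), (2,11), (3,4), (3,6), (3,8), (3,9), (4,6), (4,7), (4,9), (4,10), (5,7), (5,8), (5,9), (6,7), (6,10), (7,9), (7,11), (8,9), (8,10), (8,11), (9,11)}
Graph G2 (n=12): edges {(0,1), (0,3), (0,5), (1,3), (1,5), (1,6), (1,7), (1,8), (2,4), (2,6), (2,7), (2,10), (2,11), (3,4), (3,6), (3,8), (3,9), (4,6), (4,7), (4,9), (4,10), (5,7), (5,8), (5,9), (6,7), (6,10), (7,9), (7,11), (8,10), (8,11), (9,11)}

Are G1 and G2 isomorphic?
No, not isomorphic

The graphs are NOT isomorphic.

Counting edges: G1 has 32 edge(s); G2 has 31 edge(s).
Edge count is an isomorphism invariant (a bijection on vertices induces a bijection on edges), so differing edge counts rule out isomorphism.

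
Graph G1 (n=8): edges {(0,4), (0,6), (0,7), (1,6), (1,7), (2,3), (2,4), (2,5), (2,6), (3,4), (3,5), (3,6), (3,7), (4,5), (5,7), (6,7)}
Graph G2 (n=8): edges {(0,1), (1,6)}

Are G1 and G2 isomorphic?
No, not isomorphic

The graphs are NOT isomorphic.

Connected components of G1: 1 component(s) with vertex sets [[0, 1, 2, 3, 4, 5, 6, 7]], sizes [8].
Connected components of G2: 6 component(s) with vertex sets [[2], [3], [4], [5], [7], [0, 1, 6]], sizes [1, 1, 1, 1, 1, 3].
The number of connected components (and the multiset of component sizes) is an isomorphism invariant — an isomorphism maps each component of G1 bijectively onto a component of G2. Since G1 has 1 component(s) and G2 has 6, they cannot be isomorphic.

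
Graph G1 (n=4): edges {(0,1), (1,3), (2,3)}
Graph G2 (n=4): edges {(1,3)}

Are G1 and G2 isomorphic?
No, not isomorphic

The graphs are NOT isomorphic.

Degrees in G1: deg(0)=1, deg(1)=2, deg(2)=1, deg(3)=2.
Sorted degree sequence of G1: [2, 2, 1, 1].
Degrees in G2: deg(0)=0, deg(1)=1, deg(2)=0, deg(3)=1.
Sorted degree sequence of G2: [1, 1, 0, 0].
The (sorted) degree sequence is an isomorphism invariant, so since G1 and G2 have different degree sequences they cannot be isomorphic.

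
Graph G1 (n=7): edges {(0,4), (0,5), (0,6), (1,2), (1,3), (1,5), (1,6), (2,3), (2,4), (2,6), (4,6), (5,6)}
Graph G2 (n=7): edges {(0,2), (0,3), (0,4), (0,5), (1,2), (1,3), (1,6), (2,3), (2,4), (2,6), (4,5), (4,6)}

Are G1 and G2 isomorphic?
Yes, isomorphic

The graphs are isomorphic.
One valid mapping φ: V(G1) → V(G2): 0→1, 1→0, 2→4, 3→5, 4→6, 5→3, 6→2

Verify φ preserves adjacency — for each edge of G1, its image is an edge of G2:
  (0,4) → (φ(0),φ(4)) = (1,6) ∈ E(G2) ✓
  (0,5) → (φ(0),φ(5)) = (1,3) ∈ E(G2) ✓
  (0,6) → (φ(0),φ(6)) = (1,2) ∈ E(G2) ✓
  (1,2) → (φ(1),φ(2)) = (0,4) ∈ E(G2) ✓
  (1,3) → (φ(1),φ(3)) = (0,5) ∈ E(G2) ✓
  (1,5) → (φ(1),φ(5)) = (0,3) ∈ E(G2) ✓
  (1,6) → (φ(1),φ(6)) = (0,2) ∈ E(G2) ✓
  (2,3) → (φ(2),φ(3)) = (4,5) ∈ E(G2) ✓
  (2,4) → (φ(2),φ(4)) = (4,6) ∈ E(G2) ✓
  (2,6) → (φ(2),φ(6)) = (2,4) ∈ E(G2) ✓
  (4,6) → (φ(4),φ(6)) = (2,6) ∈ E(G2) ✓
  (5,6) → (φ(5),φ(6)) = (2,3) ∈ E(G2) ✓
All 12 edges of G1 map to edges of G2, and |E(G1)| = |E(G2)| = 12, so φ is a bijection on edges as well as vertices. Hence G1 ≅ G2.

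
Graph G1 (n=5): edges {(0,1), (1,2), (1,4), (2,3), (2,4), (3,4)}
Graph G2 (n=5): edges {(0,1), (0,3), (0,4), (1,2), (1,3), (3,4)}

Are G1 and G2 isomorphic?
Yes, isomorphic

The graphs are isomorphic.
One valid mapping φ: V(G1) → V(G2): 0→2, 1→1, 2→3, 3→4, 4→0

Verify φ preserves adjacency — for each edge of G1, its image is an edge of G2:
  (0,1) → (φ(0),φ(1)) = (1,2) ∈ E(G2) ✓
  (1,2) → (φ(1),φ(2)) = (1,3) ∈ E(G2) ✓
  (1,4) → (φ(1),φ(4)) = (0,1) ∈ E(G2) ✓
  (2,3) → (φ(2),φ(3)) = (3,4) ∈ E(G2) ✓
  (2,4) → (φ(2),φ(4)) = (0,3) ∈ E(G2) ✓
  (3,4) → (φ(3),φ(4)) = (0,4) ∈ E(G2) ✓
All 6 edges of G1 map to edges of G2, and |E(G1)| = |E(G2)| = 6, so φ is a bijection on edges as well as vertices. Hence G1 ≅ G2.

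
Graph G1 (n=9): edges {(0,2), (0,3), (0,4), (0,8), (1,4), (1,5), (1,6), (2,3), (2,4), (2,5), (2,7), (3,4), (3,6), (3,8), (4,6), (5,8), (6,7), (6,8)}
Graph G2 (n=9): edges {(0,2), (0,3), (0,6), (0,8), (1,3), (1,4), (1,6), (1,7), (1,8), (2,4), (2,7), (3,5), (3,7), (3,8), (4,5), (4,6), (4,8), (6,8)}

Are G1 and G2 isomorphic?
Yes, isomorphic

The graphs are isomorphic.
One valid mapping φ: V(G1) → V(G2): 0→6, 1→7, 2→4, 3→8, 4→1, 5→2, 6→3, 7→5, 8→0

Verify φ preserves adjacency — for each edge of G1, its image is an edge of G2:
  (0,2) → (φ(0),φ(2)) = (4,6) ∈ E(G2) ✓
  (0,3) → (φ(0),φ(3)) = (6,8) ∈ E(G2) ✓
  (0,4) → (φ(0),φ(4)) = (1,6) ∈ E(G2) ✓
  (0,8) → (φ(0),φ(8)) = (0,6) ∈ E(G2) ✓
  (1,4) → (φ(1),φ(4)) = (1,7) ∈ E(G2) ✓
  (1,5) → (φ(1),φ(5)) = (2,7) ∈ E(G2) ✓
  (1,6) → (φ(1),φ(6)) = (3,7) ∈ E(G2) ✓
  (2,3) → (φ(2),φ(3)) = (4,8) ∈ E(G2) ✓
  (2,4) → (φ(2),φ(4)) = (1,4) ∈ E(G2) ✓
  (2,5) → (φ(2),φ(5)) = (2,4) ∈ E(G2) ✓
  (2,7) → (φ(2),φ(7)) = (4,5) ∈ E(G2) ✓
  (3,4) → (φ(3),φ(4)) = (1,8) ∈ E(G2) ✓
  (3,6) → (φ(3),φ(6)) = (3,8) ∈ E(G2) ✓
  (3,8) → (φ(3),φ(8)) = (0,8) ∈ E(G2) ✓
  (4,6) → (φ(4),φ(6)) = (1,3) ∈ E(G2) ✓
  (5,8) → (φ(5),φ(8)) = (0,2) ∈ E(G2) ✓
  (6,7) → (φ(6),φ(7)) = (3,5) ∈ E(G2) ✓
  (6,8) → (φ(6),φ(8)) = (0,3) ∈ E(G2) ✓
All 18 edges of G1 map to edges of G2, and |E(G1)| = |E(G2)| = 18, so φ is a bijection on edges as well as vertices. Hence G1 ≅ G2.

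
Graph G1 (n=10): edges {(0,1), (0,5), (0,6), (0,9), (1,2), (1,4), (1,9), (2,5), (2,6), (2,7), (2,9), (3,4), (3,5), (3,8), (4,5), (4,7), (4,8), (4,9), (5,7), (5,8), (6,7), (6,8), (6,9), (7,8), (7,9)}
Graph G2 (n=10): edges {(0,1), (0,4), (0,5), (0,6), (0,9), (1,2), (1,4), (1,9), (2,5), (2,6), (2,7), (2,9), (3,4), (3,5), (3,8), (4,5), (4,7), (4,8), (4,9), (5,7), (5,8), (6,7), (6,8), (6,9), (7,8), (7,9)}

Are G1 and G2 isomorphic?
No, not isomorphic

The graphs are NOT isomorphic.

Counting edges: G1 has 25 edge(s); G2 has 26 edge(s).
Edge count is an isomorphism invariant (a bijection on vertices induces a bijection on edges), so differing edge counts rule out isomorphism.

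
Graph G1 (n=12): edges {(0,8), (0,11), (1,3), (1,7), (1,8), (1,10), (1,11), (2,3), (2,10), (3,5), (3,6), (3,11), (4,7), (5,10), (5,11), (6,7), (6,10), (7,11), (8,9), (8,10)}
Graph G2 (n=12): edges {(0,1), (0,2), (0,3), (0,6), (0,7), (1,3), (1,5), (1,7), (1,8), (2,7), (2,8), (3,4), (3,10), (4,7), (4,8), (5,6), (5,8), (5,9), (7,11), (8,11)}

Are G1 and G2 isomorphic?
Yes, isomorphic

The graphs are isomorphic.
One valid mapping φ: V(G1) → V(G2): 0→6, 1→1, 2→11, 3→7, 4→10, 5→2, 6→4, 7→3, 8→5, 9→9, 10→8, 11→0

Verify φ preserves adjacency — for each edge of G1, its image is an edge of G2:
  (0,8) → (φ(0),φ(8)) = (5,6) ∈ E(G2) ✓
  (0,11) → (φ(0),φ(11)) = (0,6) ∈ E(G2) ✓
  (1,3) → (φ(1),φ(3)) = (1,7) ∈ E(G2) ✓
  (1,7) → (φ(1),φ(7)) = (1,3) ∈ E(G2) ✓
  (1,8) → (φ(1),φ(8)) = (1,5) ∈ E(G2) ✓
  (1,10) → (φ(1),φ(10)) = (1,8) ∈ E(G2) ✓
  (1,11) → (φ(1),φ(11)) = (0,1) ∈ E(G2) ✓
  (2,3) → (φ(2),φ(3)) = (7,11) ∈ E(G2) ✓
  (2,10) → (φ(2),φ(10)) = (8,11) ∈ E(G2) ✓
  (3,5) → (φ(3),φ(5)) = (2,7) ∈ E(G2) ✓
  (3,6) → (φ(3),φ(6)) = (4,7) ∈ E(G2) ✓
  (3,11) → (φ(3),φ(11)) = (0,7) ∈ E(G2) ✓
  (4,7) → (φ(4),φ(7)) = (3,10) ∈ E(G2) ✓
  (5,10) → (φ(5),φ(10)) = (2,8) ∈ E(G2) ✓
  (5,11) → (φ(5),φ(11)) = (0,2) ∈ E(G2) ✓
  (6,7) → (φ(6),φ(7)) = (3,4) ∈ E(G2) ✓
  (6,10) → (φ(6),φ(10)) = (4,8) ∈ E(G2) ✓
  (7,11) → (φ(7),φ(11)) = (0,3) ∈ E(G2) ✓
  (8,9) → (φ(8),φ(9)) = (5,9) ∈ E(G2) ✓
  (8,10) → (φ(8),φ(10)) = (5,8) ∈ E(G2) ✓
All 20 edges of G1 map to edges of G2, and |E(G1)| = |E(G2)| = 20, so φ is a bijection on edges as well as vertices. Hence G1 ≅ G2.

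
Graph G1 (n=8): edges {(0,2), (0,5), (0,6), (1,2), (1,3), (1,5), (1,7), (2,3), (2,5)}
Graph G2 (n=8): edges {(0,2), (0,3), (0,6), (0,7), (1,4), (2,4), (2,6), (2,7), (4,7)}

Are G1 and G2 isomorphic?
Yes, isomorphic

The graphs are isomorphic.
One valid mapping φ: V(G1) → V(G2): 0→4, 1→0, 2→2, 3→6, 4→5, 5→7, 6→1, 7→3

Verify φ preserves adjacency — for each edge of G1, its image is an edge of G2:
  (0,2) → (φ(0),φ(2)) = (2,4) ∈ E(G2) ✓
  (0,5) → (φ(0),φ(5)) = (4,7) ∈ E(G2) ✓
  (0,6) → (φ(0),φ(6)) = (1,4) ∈ E(G2) ✓
  (1,2) → (φ(1),φ(2)) = (0,2) ∈ E(G2) ✓
  (1,3) → (φ(1),φ(3)) = (0,6) ∈ E(G2) ✓
  (1,5) → (φ(1),φ(5)) = (0,7) ∈ E(G2) ✓
  (1,7) → (φ(1),φ(7)) = (0,3) ∈ E(G2) ✓
  (2,3) → (φ(2),φ(3)) = (2,6) ∈ E(G2) ✓
  (2,5) → (φ(2),φ(5)) = (2,7) ∈ E(G2) ✓
All 9 edges of G1 map to edges of G2, and |E(G1)| = |E(G2)| = 9, so φ is a bijection on edges as well as vertices. Hence G1 ≅ G2.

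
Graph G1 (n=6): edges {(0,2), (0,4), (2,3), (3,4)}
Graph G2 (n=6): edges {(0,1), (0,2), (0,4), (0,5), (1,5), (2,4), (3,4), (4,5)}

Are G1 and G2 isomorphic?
No, not isomorphic

The graphs are NOT isomorphic.

Degrees in G1: deg(0)=2, deg(1)=0, deg(2)=2, deg(3)=2, deg(4)=2, deg(5)=0.
Sorted degree sequence of G1: [2, 2, 2, 2, 0, 0].
Degrees in G2: deg(0)=4, deg(1)=2, deg(2)=2, deg(3)=1, deg(4)=4, deg(5)=3.
Sorted degree sequence of G2: [4, 4, 3, 2, 2, 1].
The (sorted) degree sequence is an isomorphism invariant, so since G1 and G2 have different degree sequences they cannot be isomorphic.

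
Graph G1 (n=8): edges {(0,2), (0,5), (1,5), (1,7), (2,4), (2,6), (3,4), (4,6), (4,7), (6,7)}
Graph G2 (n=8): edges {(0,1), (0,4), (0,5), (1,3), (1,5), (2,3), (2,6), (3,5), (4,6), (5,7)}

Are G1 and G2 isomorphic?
Yes, isomorphic

The graphs are isomorphic.
One valid mapping φ: V(G1) → V(G2): 0→4, 1→2, 2→0, 3→7, 4→5, 5→6, 6→1, 7→3

Verify φ preserves adjacency — for each edge of G1, its image is an edge of G2:
  (0,2) → (φ(0),φ(2)) = (0,4) ∈ E(G2) ✓
  (0,5) → (φ(0),φ(5)) = (4,6) ∈ E(G2) ✓
  (1,5) → (φ(1),φ(5)) = (2,6) ∈ E(G2) ✓
  (1,7) → (φ(1),φ(7)) = (2,3) ∈ E(G2) ✓
  (2,4) → (φ(2),φ(4)) = (0,5) ∈ E(G2) ✓
  (2,6) → (φ(2),φ(6)) = (0,1) ∈ E(G2) ✓
  (3,4) → (φ(3),φ(4)) = (5,7) ∈ E(G2) ✓
  (4,6) → (φ(4),φ(6)) = (1,5) ∈ E(G2) ✓
  (4,7) → (φ(4),φ(7)) = (3,5) ∈ E(G2) ✓
  (6,7) → (φ(6),φ(7)) = (1,3) ∈ E(G2) ✓
All 10 edges of G1 map to edges of G2, and |E(G1)| = |E(G2)| = 10, so φ is a bijection on edges as well as vertices. Hence G1 ≅ G2.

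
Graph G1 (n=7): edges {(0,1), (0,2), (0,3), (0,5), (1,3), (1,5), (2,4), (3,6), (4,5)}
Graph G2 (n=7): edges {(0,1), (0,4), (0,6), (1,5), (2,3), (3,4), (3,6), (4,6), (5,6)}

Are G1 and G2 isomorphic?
Yes, isomorphic

The graphs are isomorphic.
One valid mapping φ: V(G1) → V(G2): 0→6, 1→4, 2→5, 3→3, 4→1, 5→0, 6→2

Verify φ preserves adjacency — for each edge of G1, its image is an edge of G2:
  (0,1) → (φ(0),φ(1)) = (4,6) ∈ E(G2) ✓
  (0,2) → (φ(0),φ(2)) = (5,6) ∈ E(G2) ✓
  (0,3) → (φ(0),φ(3)) = (3,6) ∈ E(G2) ✓
  (0,5) → (φ(0),φ(5)) = (0,6) ∈ E(G2) ✓
  (1,3) → (φ(1),φ(3)) = (3,4) ∈ E(G2) ✓
  (1,5) → (φ(1),φ(5)) = (0,4) ∈ E(G2) ✓
  (2,4) → (φ(2),φ(4)) = (1,5) ∈ E(G2) ✓
  (3,6) → (φ(3),φ(6)) = (2,3) ∈ E(G2) ✓
  (4,5) → (φ(4),φ(5)) = (0,1) ∈ E(G2) ✓
All 9 edges of G1 map to edges of G2, and |E(G1)| = |E(G2)| = 9, so φ is a bijection on edges as well as vertices. Hence G1 ≅ G2.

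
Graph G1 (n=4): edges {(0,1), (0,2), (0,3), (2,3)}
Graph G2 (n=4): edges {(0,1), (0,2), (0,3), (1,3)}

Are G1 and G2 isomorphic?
Yes, isomorphic

The graphs are isomorphic.
One valid mapping φ: V(G1) → V(G2): 0→0, 1→2, 2→3, 3→1

Verify φ preserves adjacency — for each edge of G1, its image is an edge of G2:
  (0,1) → (φ(0),φ(1)) = (0,2) ∈ E(G2) ✓
  (0,2) → (φ(0),φ(2)) = (0,3) ∈ E(G2) ✓
  (0,3) → (φ(0),φ(3)) = (0,1) ∈ E(G2) ✓
  (2,3) → (φ(2),φ(3)) = (1,3) ∈ E(G2) ✓
All 4 edges of G1 map to edges of G2, and |E(G1)| = |E(G2)| = 4, so φ is a bijection on edges as well as vertices. Hence G1 ≅ G2.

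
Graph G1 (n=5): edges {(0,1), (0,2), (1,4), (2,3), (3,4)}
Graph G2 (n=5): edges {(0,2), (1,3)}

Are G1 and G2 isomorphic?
No, not isomorphic

The graphs are NOT isomorphic.

Connected components of G1: 1 component(s) with vertex sets [[0, 1, 2, 3, 4]], sizes [5].
Connected components of G2: 3 component(s) with vertex sets [[4], [0, 2], [1, 3]], sizes [1, 2, 2].
The number of connected components (and the multiset of component sizes) is an isomorphism invariant — an isomorphism maps each component of G1 bijectively onto a component of G2. Since G1 has 1 component(s) and G2 has 3, they cannot be isomorphic.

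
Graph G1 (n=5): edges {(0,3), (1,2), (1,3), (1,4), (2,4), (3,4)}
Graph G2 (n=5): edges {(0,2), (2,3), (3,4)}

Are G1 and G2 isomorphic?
No, not isomorphic

The graphs are NOT isomorphic.

Connected components of G1: 1 component(s) with vertex sets [[0, 1, 2, 3, 4]], sizes [5].
Connected components of G2: 2 component(s) with vertex sets [[1], [0, 2, 3, 4]], sizes [1, 4].
The number of connected components (and the multiset of component sizes) is an isomorphism invariant — an isomorphism maps each component of G1 bijectively onto a component of G2. Since G1 has 1 component(s) and G2 has 2, they cannot be isomorphic.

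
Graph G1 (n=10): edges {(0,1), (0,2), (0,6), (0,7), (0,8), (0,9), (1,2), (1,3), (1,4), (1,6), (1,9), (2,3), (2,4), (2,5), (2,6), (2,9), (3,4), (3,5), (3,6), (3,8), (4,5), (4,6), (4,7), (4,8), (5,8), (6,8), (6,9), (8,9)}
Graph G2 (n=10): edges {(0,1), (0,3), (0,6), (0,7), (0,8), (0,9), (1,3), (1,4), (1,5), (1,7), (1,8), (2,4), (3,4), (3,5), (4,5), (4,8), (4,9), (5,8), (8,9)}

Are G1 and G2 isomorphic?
No, not isomorphic

The graphs are NOT isomorphic.

Counting triangles (3-cliques): G1 has 30, G2 has 12.
Triangle count is an isomorphism invariant, so differing triangle counts rule out isomorphism.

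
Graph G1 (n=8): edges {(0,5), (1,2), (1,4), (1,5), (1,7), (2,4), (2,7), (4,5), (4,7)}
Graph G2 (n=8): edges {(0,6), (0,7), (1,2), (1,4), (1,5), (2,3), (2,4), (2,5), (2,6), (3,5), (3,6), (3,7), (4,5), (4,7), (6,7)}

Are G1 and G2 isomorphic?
No, not isomorphic

The graphs are NOT isomorphic.

Connected components of G1: 3 component(s) with vertex sets [[3], [6], [0, 1, 2, 4, 5, 7]], sizes [1, 1, 6].
Connected components of G2: 1 component(s) with vertex sets [[0, 1, 2, 3, 4, 5, 6, 7]], sizes [8].
The number of connected components (and the multiset of component sizes) is an isomorphism invariant — an isomorphism maps each component of G1 bijectively onto a component of G2. Since G1 has 3 component(s) and G2 has 1, they cannot be isomorphic.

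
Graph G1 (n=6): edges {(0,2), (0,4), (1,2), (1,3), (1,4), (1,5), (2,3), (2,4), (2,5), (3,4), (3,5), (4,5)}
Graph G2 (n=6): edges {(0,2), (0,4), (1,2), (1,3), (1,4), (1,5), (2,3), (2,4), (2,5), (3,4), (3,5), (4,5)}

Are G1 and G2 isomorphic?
Yes, isomorphic

The graphs are isomorphic.
One valid mapping φ: V(G1) → V(G2): 0→0, 1→5, 2→2, 3→3, 4→4, 5→1

Verify φ preserves adjacency — for each edge of G1, its image is an edge of G2:
  (0,2) → (φ(0),φ(2)) = (0,2) ∈ E(G2) ✓
  (0,4) → (φ(0),φ(4)) = (0,4) ∈ E(G2) ✓
  (1,2) → (φ(1),φ(2)) = (2,5) ∈ E(G2) ✓
  (1,3) → (φ(1),φ(3)) = (3,5) ∈ E(G2) ✓
  (1,4) → (φ(1),φ(4)) = (4,5) ∈ E(G2) ✓
  (1,5) → (φ(1),φ(5)) = (1,5) ∈ E(G2) ✓
  (2,3) → (φ(2),φ(3)) = (2,3) ∈ E(G2) ✓
  (2,4) → (φ(2),φ(4)) = (2,4) ∈ E(G2) ✓
  (2,5) → (φ(2),φ(5)) = (1,2) ∈ E(G2) ✓
  (3,4) → (φ(3),φ(4)) = (3,4) ∈ E(G2) ✓
  (3,5) → (φ(3),φ(5)) = (1,3) ∈ E(G2) ✓
  (4,5) → (φ(4),φ(5)) = (1,4) ∈ E(G2) ✓
All 12 edges of G1 map to edges of G2, and |E(G1)| = |E(G2)| = 12, so φ is a bijection on edges as well as vertices. Hence G1 ≅ G2.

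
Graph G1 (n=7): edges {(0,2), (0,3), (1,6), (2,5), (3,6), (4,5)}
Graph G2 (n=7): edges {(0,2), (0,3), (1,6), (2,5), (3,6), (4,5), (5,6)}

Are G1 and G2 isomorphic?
No, not isomorphic

The graphs are NOT isomorphic.

Counting edges: G1 has 6 edge(s); G2 has 7 edge(s).
Edge count is an isomorphism invariant (a bijection on vertices induces a bijection on edges), so differing edge counts rule out isomorphism.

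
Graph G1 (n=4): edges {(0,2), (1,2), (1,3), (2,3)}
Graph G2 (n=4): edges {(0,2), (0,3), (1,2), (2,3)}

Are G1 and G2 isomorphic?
Yes, isomorphic

The graphs are isomorphic.
One valid mapping φ: V(G1) → V(G2): 0→1, 1→3, 2→2, 3→0

Verify φ preserves adjacency — for each edge of G1, its image is an edge of G2:
  (0,2) → (φ(0),φ(2)) = (1,2) ∈ E(G2) ✓
  (1,2) → (φ(1),φ(2)) = (2,3) ∈ E(G2) ✓
  (1,3) → (φ(1),φ(3)) = (0,3) ∈ E(G2) ✓
  (2,3) → (φ(2),φ(3)) = (0,2) ∈ E(G2) ✓
All 4 edges of G1 map to edges of G2, and |E(G1)| = |E(G2)| = 4, so φ is a bijection on edges as well as vertices. Hence G1 ≅ G2.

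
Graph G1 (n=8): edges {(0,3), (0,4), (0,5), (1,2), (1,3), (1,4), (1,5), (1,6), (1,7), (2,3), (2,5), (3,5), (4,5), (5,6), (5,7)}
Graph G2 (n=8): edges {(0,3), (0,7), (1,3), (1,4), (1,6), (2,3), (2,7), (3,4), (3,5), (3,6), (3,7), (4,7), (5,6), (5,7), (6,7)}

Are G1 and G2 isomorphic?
Yes, isomorphic

The graphs are isomorphic.
One valid mapping φ: V(G1) → V(G2): 0→1, 1→7, 2→5, 3→6, 4→4, 5→3, 6→2, 7→0

Verify φ preserves adjacency — for each edge of G1, its image is an edge of G2:
  (0,3) → (φ(0),φ(3)) = (1,6) ∈ E(G2) ✓
  (0,4) → (φ(0),φ(4)) = (1,4) ∈ E(G2) ✓
  (0,5) → (φ(0),φ(5)) = (1,3) ∈ E(G2) ✓
  (1,2) → (φ(1),φ(2)) = (5,7) ∈ E(G2) ✓
  (1,3) → (φ(1),φ(3)) = (6,7) ∈ E(G2) ✓
  (1,4) → (φ(1),φ(4)) = (4,7) ∈ E(G2) ✓
  (1,5) → (φ(1),φ(5)) = (3,7) ∈ E(G2) ✓
  (1,6) → (φ(1),φ(6)) = (2,7) ∈ E(G2) ✓
  (1,7) → (φ(1),φ(7)) = (0,7) ∈ E(G2) ✓
  (2,3) → (φ(2),φ(3)) = (5,6) ∈ E(G2) ✓
  (2,5) → (φ(2),φ(5)) = (3,5) ∈ E(G2) ✓
  (3,5) → (φ(3),φ(5)) = (3,6) ∈ E(G2) ✓
  (4,5) → (φ(4),φ(5)) = (3,4) ∈ E(G2) ✓
  (5,6) → (φ(5),φ(6)) = (2,3) ∈ E(G2) ✓
  (5,7) → (φ(5),φ(7)) = (0,3) ∈ E(G2) ✓
All 15 edges of G1 map to edges of G2, and |E(G1)| = |E(G2)| = 15, so φ is a bijection on edges as well as vertices. Hence G1 ≅ G2.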